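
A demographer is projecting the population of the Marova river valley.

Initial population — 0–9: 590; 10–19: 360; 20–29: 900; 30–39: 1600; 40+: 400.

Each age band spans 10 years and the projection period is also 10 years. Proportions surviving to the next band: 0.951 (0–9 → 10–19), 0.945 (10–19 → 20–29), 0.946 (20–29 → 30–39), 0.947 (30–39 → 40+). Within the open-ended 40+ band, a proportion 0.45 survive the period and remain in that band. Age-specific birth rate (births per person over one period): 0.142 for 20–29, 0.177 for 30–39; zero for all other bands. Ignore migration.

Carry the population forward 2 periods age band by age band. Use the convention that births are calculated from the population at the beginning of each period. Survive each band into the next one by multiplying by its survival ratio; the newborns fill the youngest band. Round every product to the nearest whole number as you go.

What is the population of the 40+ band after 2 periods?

After projecting period 1:
Births: 900 × 0.142 = 128 ; 1600 × 0.177 = 283 → total 411
10–19: 590 × 0.951 = 561
20–29: 360 × 0.945 = 340
30–39: 900 × 0.946 = 851
40+: 1600 × 0.947 + 400 × 0.45 = 1515 + 180 = 1695
Population now: 0–9=411, 10–19=561, 20–29=340, 30–39=851, 40+=1695
After projecting period 2:
Births: 340 × 0.142 = 48 ; 851 × 0.177 = 151 → total 199
10–19: 411 × 0.951 = 391
20–29: 561 × 0.945 = 530
30–39: 340 × 0.946 = 322
40+: 851 × 0.947 + 1695 × 0.45 = 806 + 763 = 1569
Population now: 0–9=199, 10–19=391, 20–29=530, 30–39=322, 40+=1569

1569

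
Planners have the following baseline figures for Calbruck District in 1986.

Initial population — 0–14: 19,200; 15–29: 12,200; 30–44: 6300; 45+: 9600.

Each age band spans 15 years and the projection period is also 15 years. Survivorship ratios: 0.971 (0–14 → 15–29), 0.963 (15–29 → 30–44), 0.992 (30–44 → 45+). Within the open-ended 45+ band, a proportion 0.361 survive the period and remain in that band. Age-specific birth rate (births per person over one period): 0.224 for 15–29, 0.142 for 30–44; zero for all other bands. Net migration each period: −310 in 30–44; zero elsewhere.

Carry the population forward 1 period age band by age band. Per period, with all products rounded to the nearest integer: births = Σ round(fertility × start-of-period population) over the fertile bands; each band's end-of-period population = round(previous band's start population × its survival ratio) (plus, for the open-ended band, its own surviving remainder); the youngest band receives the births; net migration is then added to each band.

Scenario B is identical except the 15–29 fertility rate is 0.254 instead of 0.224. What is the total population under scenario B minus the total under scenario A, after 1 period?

366

(Bands numbered youngest = 1 to oldest = 4.)
After projecting period 1:
Births: 12200 × 0.224 = 2733 ; 6300 × 0.142 = 895 ⇒ total 3628
Band 2: 19200 × 0.971 = 18643
Band 3: 12200 × 0.963 = 11749
Band 4: 6300 × 0.992 + 9600 × 0.361 = 6250 + 3466 = 9716
Net migration: Band 3 − 310 → 11439
End of period: [3628, 18643, 11439, 9716]
Scenario A total after 1 period: 43426
Scenario B projection —
After projecting period 1:
Births: 12200 × 0.254 = 3099 ; 6300 × 0.142 = 895 ⇒ total 3994
Band 2: 19200 × 0.971 = 18643
Band 3: 12200 × 0.963 = 11749
Band 4: 6300 × 0.992 + 9600 × 0.361 = 6250 + 3466 = 9716
Net migration: Band 3 − 310 → 11439
End of period: [3994, 18643, 11439, 9716]
Scenario B total after 1 period: 43792
Difference B − A = 43792 − 43426 = 366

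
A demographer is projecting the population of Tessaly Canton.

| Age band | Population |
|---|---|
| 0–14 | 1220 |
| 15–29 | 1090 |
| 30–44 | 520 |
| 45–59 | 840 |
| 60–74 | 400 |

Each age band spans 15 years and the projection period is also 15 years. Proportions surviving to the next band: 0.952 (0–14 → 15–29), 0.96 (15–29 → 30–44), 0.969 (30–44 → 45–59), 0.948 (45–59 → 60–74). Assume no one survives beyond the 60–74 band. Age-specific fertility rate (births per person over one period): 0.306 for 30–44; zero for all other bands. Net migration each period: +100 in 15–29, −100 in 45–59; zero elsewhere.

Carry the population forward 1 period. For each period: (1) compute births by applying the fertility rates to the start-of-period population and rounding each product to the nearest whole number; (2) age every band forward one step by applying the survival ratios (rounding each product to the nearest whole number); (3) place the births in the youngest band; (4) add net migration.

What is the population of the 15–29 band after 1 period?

1261

Numbering the bands 1..5 from youngest to oldest:
Period 1:
Births: 520 × 0.306 = 159
Band 2: 1220 × 0.952 = 1161
Band 3: 1090 × 0.96 = 1046
Band 4: 520 × 0.969 = 504
Band 5: 840 × 0.948 = 796
Net migration: Band 2 + 100 → 1261; Band 4 − 100 → 404
Giving 159 / 1261 / 1046 / 404 / 796.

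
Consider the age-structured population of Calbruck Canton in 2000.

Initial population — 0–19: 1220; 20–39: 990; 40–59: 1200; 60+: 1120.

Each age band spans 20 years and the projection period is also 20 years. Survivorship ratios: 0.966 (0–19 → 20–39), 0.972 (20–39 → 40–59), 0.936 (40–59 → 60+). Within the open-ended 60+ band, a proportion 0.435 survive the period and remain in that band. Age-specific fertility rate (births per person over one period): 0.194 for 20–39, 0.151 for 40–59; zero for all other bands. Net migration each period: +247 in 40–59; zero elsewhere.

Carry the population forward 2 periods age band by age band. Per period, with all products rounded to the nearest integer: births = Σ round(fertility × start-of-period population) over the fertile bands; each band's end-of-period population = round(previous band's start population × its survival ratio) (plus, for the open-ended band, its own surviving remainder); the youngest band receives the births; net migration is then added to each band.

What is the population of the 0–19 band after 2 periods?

(Groups numbered youngest = 1 to oldest = 4.)
Period 1.
Births: 990 × 0.194 = 192  |  1200 × 0.151 = 181 — total 373
Group 2: 1220 × 0.966 = 1179
Group 3: 990 × 0.972 = 962
Group 4: 1200 × 0.936 + 1120 × 0.435 = 1123 + 487 = 1610
Net migration: Group 3 + 247 → 1209
End of period: [373, 1179, 1209, 1610]
Period 2.
Births: 1179 × 0.194 = 229  |  1209 × 0.151 = 183 — total 412
Group 2: 373 × 0.966 = 360
Group 3: 1179 × 0.972 = 1146
Group 4: 1209 × 0.936 + 1610 × 0.435 = 1132 + 700 = 1832
Net migration: Group 3 + 247 → 1393
End of period: [412, 360, 1393, 1832]

412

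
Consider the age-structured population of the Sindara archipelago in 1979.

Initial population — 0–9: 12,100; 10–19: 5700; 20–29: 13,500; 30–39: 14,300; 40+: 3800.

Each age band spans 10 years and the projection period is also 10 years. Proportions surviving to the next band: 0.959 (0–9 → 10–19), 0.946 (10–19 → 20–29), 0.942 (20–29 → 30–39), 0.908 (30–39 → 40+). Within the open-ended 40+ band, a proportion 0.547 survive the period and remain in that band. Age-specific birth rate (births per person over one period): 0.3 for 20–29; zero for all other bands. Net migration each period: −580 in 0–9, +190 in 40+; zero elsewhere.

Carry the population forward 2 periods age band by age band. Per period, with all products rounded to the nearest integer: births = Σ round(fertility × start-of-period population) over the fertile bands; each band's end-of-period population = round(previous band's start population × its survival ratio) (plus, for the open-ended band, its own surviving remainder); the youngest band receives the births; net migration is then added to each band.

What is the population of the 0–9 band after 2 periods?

After projecting period 1:
Births: 13500 × 0.3 = 4050
10–19: 12100 × 0.959 = 11604
20–29: 5700 × 0.946 = 5392
30–39: 13500 × 0.942 = 12717
40+: 14300 × 0.908 + 3800 × 0.547 = 12984 + 2079 = 15063
Net migration: 0–9 − 580 → 3470; 40+ + 190 → 15253
Population now: 0–9=3470, 10–19=11604, 20–29=5392, 30–39=12717, 40+=15253
After projecting period 2:
Births: 5392 × 0.3 = 1618
10–19: 3470 × 0.959 = 3328
20–29: 11604 × 0.946 = 10977
30–39: 5392 × 0.942 = 5079
40+: 12717 × 0.908 + 15253 × 0.547 = 11547 + 8343 = 19890
Net migration: 0–9 − 580 → 1038; 40+ + 190 → 20080
Population now: 0–9=1038, 10–19=3328, 20–29=10977, 30–39=5079, 40+=20080

1038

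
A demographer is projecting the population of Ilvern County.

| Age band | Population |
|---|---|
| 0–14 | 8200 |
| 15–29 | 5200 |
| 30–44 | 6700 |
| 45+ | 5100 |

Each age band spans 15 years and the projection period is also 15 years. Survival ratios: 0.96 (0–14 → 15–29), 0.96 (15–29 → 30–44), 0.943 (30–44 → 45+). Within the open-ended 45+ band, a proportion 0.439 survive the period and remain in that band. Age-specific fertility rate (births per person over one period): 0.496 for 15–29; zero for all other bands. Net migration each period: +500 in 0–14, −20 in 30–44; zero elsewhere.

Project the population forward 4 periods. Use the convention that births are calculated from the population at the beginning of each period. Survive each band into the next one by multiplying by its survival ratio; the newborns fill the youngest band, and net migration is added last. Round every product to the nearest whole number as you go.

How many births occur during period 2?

3905

[period 1]
Births: 5200 * 0.496 = 2579
15–29: 8200 * 0.96 = 7872
30–44: 5200 * 0.96 = 4992
45+: 6700 * 0.943 + 5100 * 0.439 = 6318 + 2239 = 8557
Net migration: 0–14 + 500 → 3079; 30–44 − 20 → 4972
→ [3079, 7872, 4972, 8557]
[period 2]
Births: 7872 * 0.496 = 3905
15–29: 3079 * 0.96 = 2956
30–44: 7872 * 0.96 = 7557
45+: 4972 * 0.943 + 8557 * 0.439 = 4689 + 3757 = 8446
Net migration: 0–14 + 500 → 4405; 30–44 − 20 → 7537
→ [4405, 2956, 7537, 8446]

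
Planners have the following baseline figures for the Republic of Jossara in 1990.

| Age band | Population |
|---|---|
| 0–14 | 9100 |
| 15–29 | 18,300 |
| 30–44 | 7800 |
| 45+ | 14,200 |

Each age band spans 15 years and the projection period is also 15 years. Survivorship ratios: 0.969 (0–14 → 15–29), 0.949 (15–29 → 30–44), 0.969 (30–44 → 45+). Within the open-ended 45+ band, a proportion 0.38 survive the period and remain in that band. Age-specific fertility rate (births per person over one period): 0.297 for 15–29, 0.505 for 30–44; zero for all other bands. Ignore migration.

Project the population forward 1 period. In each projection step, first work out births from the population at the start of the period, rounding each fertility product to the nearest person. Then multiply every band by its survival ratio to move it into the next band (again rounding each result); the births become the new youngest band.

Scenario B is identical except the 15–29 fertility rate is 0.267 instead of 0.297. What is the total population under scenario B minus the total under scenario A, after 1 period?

(Groups numbered youngest = 1 to oldest = 4.)
Period 1.
Births: 18300 × 0.297 = 5435, 7800 × 0.505 = 3939 → 9374
Group 2: 9100 × 0.969 = 8818
Group 3: 18300 × 0.949 = 17367
Group 4: 7800 × 0.969 + 14200 × 0.38 = 7558 + 5396 = 12954
Giving 9374 / 8818 / 17367 / 12954.
Scenario A total after 1 period: 48513
Scenario B projection —
Period 1.
Births: 18300 × 0.267 = 4886, 7800 × 0.505 = 3939 → 8825
Group 2: 9100 × 0.969 = 8818
Group 3: 18300 × 0.949 = 17367
Group 4: 7800 × 0.969 + 14200 × 0.38 = 7558 + 5396 = 12954
Giving 8825 / 8818 / 17367 / 12954.
Scenario B total after 1 period: 47964
Difference B − A = 47964 − 48513 = -549

-549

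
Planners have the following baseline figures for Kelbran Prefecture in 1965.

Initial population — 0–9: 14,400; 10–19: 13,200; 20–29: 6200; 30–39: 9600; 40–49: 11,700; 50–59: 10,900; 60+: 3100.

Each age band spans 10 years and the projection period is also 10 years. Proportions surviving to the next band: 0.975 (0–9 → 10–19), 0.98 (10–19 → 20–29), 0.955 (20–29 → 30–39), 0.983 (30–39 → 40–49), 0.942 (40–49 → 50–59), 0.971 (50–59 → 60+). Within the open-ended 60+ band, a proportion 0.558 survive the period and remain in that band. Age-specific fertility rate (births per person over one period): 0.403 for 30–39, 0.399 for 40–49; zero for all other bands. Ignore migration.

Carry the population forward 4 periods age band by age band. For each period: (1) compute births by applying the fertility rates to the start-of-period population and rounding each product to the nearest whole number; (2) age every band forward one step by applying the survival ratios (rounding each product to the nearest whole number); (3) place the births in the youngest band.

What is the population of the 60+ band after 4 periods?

Call the bands 1 to 7, youngest first.
— Period 1 —
Births: 9600 × 0.403 = 3869, 11700 × 0.399 = 4668 ⇒ total 8537
Band 2: 14400 × 0.975 = 14040
Band 3: 13200 × 0.98 = 12936
Band 4: 6200 × 0.955 = 5921
Band 5: 9600 × 0.983 = 9437
Band 6: 11700 × 0.942 = 11021
Band 7: 10900 × 0.971 + 3100 × 0.558 = 10584 + 1730 = 12314
→ [8537, 14040, 12936, 5921, 9437, 11021, 12314]
— Period 2 —
Births: 5921 × 0.403 = 2386, 9437 × 0.399 = 3765 ⇒ total 6151
Band 2: 8537 × 0.975 = 8324
Band 3: 14040 × 0.98 = 13759
Band 4: 12936 × 0.955 = 12354
Band 5: 5921 × 0.983 = 5820
Band 6: 9437 × 0.942 = 8890
Band 7: 11021 × 0.971 + 12314 × 0.558 = 10701 + 6871 = 17572
→ [6151, 8324, 13759, 12354, 5820, 8890, 17572]
— Period 3 —
Births: 12354 × 0.403 = 4979, 5820 × 0.399 = 2322 ⇒ total 7301
Band 2: 6151 × 0.975 = 5997
Band 3: 8324 × 0.98 = 8158
Band 4: 13759 × 0.955 = 13140
Band 5: 12354 × 0.983 = 12144
Band 6: 5820 × 0.942 = 5482
Band 7: 8890 × 0.971 + 17572 × 0.558 = 8632 + 9805 = 18437
→ [7301, 5997, 8158, 13140, 12144, 5482, 18437]
— Period 4 —
Births: 13140 × 0.403 = 5295, 12144 × 0.399 = 4845 ⇒ total 10140
Band 2: 7301 × 0.975 = 7118
Band 3: 5997 × 0.98 = 5877
Band 4: 8158 × 0.955 = 7791
Band 5: 13140 × 0.983 = 12917
Band 6: 12144 × 0.942 = 11440
Band 7: 5482 × 0.971 + 18437 × 0.558 = 5323 + 10288 = 15611
→ [10140, 7118, 5877, 7791, 12917, 11440, 15611]

15611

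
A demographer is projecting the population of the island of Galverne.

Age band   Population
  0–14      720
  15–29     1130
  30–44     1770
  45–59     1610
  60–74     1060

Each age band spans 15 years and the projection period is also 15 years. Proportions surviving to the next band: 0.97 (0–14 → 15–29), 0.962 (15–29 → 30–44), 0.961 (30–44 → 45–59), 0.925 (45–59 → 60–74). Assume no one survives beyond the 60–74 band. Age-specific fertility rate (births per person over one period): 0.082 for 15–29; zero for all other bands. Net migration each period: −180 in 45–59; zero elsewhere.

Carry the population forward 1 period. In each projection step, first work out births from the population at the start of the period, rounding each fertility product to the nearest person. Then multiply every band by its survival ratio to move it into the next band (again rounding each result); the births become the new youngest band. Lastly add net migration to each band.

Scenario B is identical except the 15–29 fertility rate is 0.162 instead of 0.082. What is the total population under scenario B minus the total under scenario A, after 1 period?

Call the groups 1 to 5, youngest first.
Period 1.
Births: 1130 × 0.082 = 93
Group 2: 720 × 0.97 = 698
Group 3: 1130 × 0.962 = 1087
Group 4: 1770 × 0.961 = 1701
Group 5: 1610 × 0.925 = 1489
Net migration: Group 4 − 180 → 1521
Population now: 0–14=93, 15–29=698, 30–44=1087, 45–59=1521, 60–74=1489
Scenario A total after 1 period: 4888
Scenario B projection —
Period 1.
Births: 1130 × 0.162 = 183
Group 2: 720 × 0.97 = 698
Group 3: 1130 × 0.962 = 1087
Group 4: 1770 × 0.961 = 1701
Group 5: 1610 × 0.925 = 1489
Net migration: Group 4 − 180 → 1521
Population now: 0–14=183, 15–29=698, 30–44=1087, 45–59=1521, 60–74=1489
Scenario B total after 1 period: 4978
Difference B − A = 4978 − 4888 = 90

90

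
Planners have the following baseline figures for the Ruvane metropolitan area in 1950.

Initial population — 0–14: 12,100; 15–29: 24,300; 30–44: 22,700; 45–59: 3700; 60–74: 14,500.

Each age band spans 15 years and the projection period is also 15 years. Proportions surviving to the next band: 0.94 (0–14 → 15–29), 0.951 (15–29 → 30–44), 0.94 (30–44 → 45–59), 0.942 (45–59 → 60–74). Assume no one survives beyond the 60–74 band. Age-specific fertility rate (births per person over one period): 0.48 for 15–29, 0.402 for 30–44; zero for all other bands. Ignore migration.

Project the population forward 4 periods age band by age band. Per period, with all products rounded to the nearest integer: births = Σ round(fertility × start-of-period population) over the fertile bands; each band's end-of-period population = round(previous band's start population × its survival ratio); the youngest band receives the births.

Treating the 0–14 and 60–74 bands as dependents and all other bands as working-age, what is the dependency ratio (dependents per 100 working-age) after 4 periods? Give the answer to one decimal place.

Let group 1 be 0–14 through group 5 = 60–74.
Period 1:
Births: 24300 * 0.48 = 11664  |  22700 * 0.402 = 9125 — total 20789
Group 2: 12100 * 0.94 = 11374
Group 3: 24300 * 0.951 = 23109
Group 4: 22700 * 0.94 = 21338
Group 5: 3700 * 0.942 = 3485
→ [20789, 11374, 23109, 21338, 3485]
Period 2:
Births: 11374 * 0.48 = 5460  |  23109 * 0.402 = 9290 — total 14750
Group 2: 20789 * 0.94 = 19542
Group 3: 11374 * 0.951 = 10817
Group 4: 23109 * 0.94 = 21722
Group 5: 21338 * 0.942 = 20100
→ [14750, 19542, 10817, 21722, 20100]
Period 3:
Births: 19542 * 0.48 = 9380  |  10817 * 0.402 = 4348 — total 13728
Group 2: 14750 * 0.94 = 13865
Group 3: 19542 * 0.951 = 18584
Group 4: 10817 * 0.94 = 10168
Group 5: 21722 * 0.942 = 20462
→ [13728, 13865, 18584, 10168, 20462]
Period 4:
Births: 13865 * 0.48 = 6655  |  18584 * 0.402 = 7471 — total 14126
Group 2: 13728 * 0.94 = 12904
Group 3: 13865 * 0.951 = 13186
Group 4: 18584 * 0.94 = 17469
Group 5: 10168 * 0.942 = 9578
→ [14126, 12904, 13186, 17469, 9578]
Dependents (band 0–14 + band 60–74) = 14126 + 9578 = 23704; working-age = 43559; ratio = 23704/43559 × 100 = 54.4

54.4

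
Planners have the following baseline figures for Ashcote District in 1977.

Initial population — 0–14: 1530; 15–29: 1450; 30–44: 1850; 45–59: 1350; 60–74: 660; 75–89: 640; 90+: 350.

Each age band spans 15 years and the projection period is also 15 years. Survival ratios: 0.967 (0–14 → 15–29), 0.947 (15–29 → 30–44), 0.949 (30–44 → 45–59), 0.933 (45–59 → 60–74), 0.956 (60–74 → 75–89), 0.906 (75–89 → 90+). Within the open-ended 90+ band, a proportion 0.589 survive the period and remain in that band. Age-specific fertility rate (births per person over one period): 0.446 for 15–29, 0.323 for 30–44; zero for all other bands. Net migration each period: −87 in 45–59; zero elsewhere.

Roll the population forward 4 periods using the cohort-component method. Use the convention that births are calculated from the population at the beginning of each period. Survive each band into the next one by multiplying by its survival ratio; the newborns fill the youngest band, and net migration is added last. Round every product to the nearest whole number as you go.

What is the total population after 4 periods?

— Period 1 —
Births: 1450 * 0.446 = 647, 1850 * 0.323 = 598 ⇒ total 1245
15–29: 1530 * 0.967 = 1480
30–44: 1450 * 0.947 = 1373
45–59: 1850 * 0.949 = 1756
60–74: 1350 * 0.933 = 1260
75–89: 660 * 0.956 = 631
90+: 640 * 0.906 + 350 * 0.589 = 580 + 206 = 786
Net migration: 45–59 − 87 → 1669
Giving 1245 / 1480 / 1373 / 1669 / 1260 / 631 / 786.
— Period 2 —
Births: 1480 * 0.446 = 660, 1373 * 0.323 = 443 ⇒ total 1103
15–29: 1245 * 0.967 = 1204
30–44: 1480 * 0.947 = 1402
45–59: 1373 * 0.949 = 1303
60–74: 1669 * 0.933 = 1557
75–89: 1260 * 0.956 = 1205
90+: 631 * 0.906 + 786 * 0.589 = 572 + 463 = 1035
Net migration: 45–59 − 87 → 1216
Giving 1103 / 1204 / 1402 / 1216 / 1557 / 1205 / 1035.
— Period 3 —
Births: 1204 * 0.446 = 537, 1402 * 0.323 = 453 ⇒ total 990
15–29: 1103 * 0.967 = 1067
30–44: 1204 * 0.947 = 1140
45–59: 1402 * 0.949 = 1330
60–74: 1216 * 0.933 = 1135
75–89: 1557 * 0.956 = 1488
90+: 1205 * 0.906 + 1035 * 0.589 = 1092 + 610 = 1702
Net migration: 45–59 − 87 → 1243
Giving 990 / 1067 / 1140 / 1243 / 1135 / 1488 / 1702.
— Period 4 —
Births: 1067 * 0.446 = 476, 1140 * 0.323 = 368 ⇒ total 844
15–29: 990 * 0.967 = 957
30–44: 1067 * 0.947 = 1010
45–59: 1140 * 0.949 = 1082
60–74: 1243 * 0.933 = 1160
75–89: 1135 * 0.956 = 1085
90+: 1488 * 0.906 + 1702 * 0.589 = 1348 + 1002 = 2350
Net migration: 45–59 − 87 → 995
Giving 844 / 957 / 1010 / 995 / 1160 / 1085 / 2350.
Total after period 4: 844 + 957 + 1010 + 995 + 1160 + 1085 + 2350 = 8401

8401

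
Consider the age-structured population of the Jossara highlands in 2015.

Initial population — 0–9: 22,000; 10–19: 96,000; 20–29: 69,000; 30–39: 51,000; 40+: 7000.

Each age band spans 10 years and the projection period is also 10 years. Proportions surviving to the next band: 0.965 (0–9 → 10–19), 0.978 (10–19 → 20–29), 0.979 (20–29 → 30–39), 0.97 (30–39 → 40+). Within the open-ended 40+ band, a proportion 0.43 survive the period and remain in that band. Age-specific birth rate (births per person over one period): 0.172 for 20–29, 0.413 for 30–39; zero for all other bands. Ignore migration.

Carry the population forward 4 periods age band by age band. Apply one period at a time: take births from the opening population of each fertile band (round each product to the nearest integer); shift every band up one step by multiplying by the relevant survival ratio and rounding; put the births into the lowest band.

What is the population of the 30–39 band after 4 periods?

[period 1]
Births: 69000 × 0.172 = 11868  |  51000 × 0.413 = 21063 — total 32931
10–19: 22000 × 0.965 = 21230
20–29: 96000 × 0.978 = 93888
30–39: 69000 × 0.979 = 67551
40+: 51000 × 0.97 + 7000 × 0.43 = 49470 + 3010 = 52480
Population now: 0–9=32931, 10–19=21230, 20–29=93888, 30–39=67551, 40+=52480
[period 2]
Births: 93888 × 0.172 = 16149  |  67551 × 0.413 = 27899 — total 44048
10–19: 32931 × 0.965 = 31778
20–29: 21230 × 0.978 = 20763
30–39: 93888 × 0.979 = 91916
40+: 67551 × 0.97 + 52480 × 0.43 = 65524 + 22566 = 88090
Population now: 0–9=44048, 10–19=31778, 20–29=20763, 30–39=91916, 40+=88090
[period 3]
Births: 20763 × 0.172 = 3571  |  91916 × 0.413 = 37961 — total 41532
10–19: 44048 × 0.965 = 42506
20–29: 31778 × 0.978 = 31079
30–39: 20763 × 0.979 = 20327
40+: 91916 × 0.97 + 88090 × 0.43 = 89159 + 37879 = 127038
Population now: 0–9=41532, 10–19=42506, 20–29=31079, 30–39=20327, 40+=127038
[period 4]
Births: 31079 × 0.172 = 5346  |  20327 × 0.413 = 8395 — total 13741
10–19: 41532 × 0.965 = 40078
20–29: 42506 × 0.978 = 41571
30–39: 31079 × 0.979 = 30426
40+: 20327 × 0.97 + 127038 × 0.43 = 19717 + 54626 = 74343
Population now: 0–9=13741, 10–19=40078, 20–29=41571, 30–39=30426, 40+=74343

30426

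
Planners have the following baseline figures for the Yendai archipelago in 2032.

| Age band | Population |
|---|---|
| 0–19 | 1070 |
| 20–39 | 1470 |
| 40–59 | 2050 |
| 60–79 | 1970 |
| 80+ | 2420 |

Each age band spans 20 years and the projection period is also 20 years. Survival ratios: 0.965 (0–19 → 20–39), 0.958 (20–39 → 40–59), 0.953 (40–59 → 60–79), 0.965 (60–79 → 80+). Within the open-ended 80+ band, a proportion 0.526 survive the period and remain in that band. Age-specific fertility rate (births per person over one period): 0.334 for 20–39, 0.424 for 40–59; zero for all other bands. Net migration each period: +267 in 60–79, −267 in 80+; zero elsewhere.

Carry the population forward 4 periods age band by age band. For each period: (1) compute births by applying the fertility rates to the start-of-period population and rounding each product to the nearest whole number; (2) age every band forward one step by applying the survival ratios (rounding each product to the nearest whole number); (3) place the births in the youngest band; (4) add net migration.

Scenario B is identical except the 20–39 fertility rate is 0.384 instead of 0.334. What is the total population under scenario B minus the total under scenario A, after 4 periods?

296

Let band 1 be 0–19 through band 5 = 80+.
After projecting period 1:
Births: 1470 × 0.334 = 491 ; 2050 × 0.424 = 869 ⇒ total 1360
Band 2: 1070 × 0.965 = 1033
Band 3: 1470 × 0.958 = 1408
Band 4: 2050 × 0.953 = 1954
Band 5: 1970 × 0.965 + 2420 × 0.526 = 1901 + 1273 = 3174
Net migration: Band 4 + 267 → 2221; Band 5 − 267 → 2907
Population now: 0–19=1360, 20–39=1033, 40–59=1408, 60–79=2221, 80+=2907
After projecting period 2:
Births: 1033 × 0.334 = 345 ; 1408 × 0.424 = 597 ⇒ total 942
Band 2: 1360 × 0.965 = 1312
Band 3: 1033 × 0.958 = 990
Band 4: 1408 × 0.953 = 1342
Band 5: 2221 × 0.965 + 2907 × 0.526 = 2143 + 1529 = 3672
Net migration: Band 4 + 267 → 1609; Band 5 − 267 → 3405
Population now: 0–19=942, 20–39=1312, 40–59=990, 60–79=1609, 80+=3405
After projecting period 3:
Births: 1312 × 0.334 = 438 ; 990 × 0.424 = 420 ⇒ total 858
Band 2: 942 × 0.965 = 909
Band 3: 1312 × 0.958 = 1257
Band 4: 990 × 0.953 = 943
Band 5: 1609 × 0.965 + 3405 × 0.526 = 1553 + 1791 = 3344
Net migration: Band 4 + 267 → 1210; Band 5 − 267 → 3077
Population now: 0–19=858, 20–39=909, 40–59=1257, 60–79=1210, 80+=3077
After projecting period 4:
Births: 909 × 0.334 = 304 ; 1257 × 0.424 = 533 ⇒ total 837
Band 2: 858 × 0.965 = 828
Band 3: 909 × 0.958 = 871
Band 4: 1257 × 0.953 = 1198
Band 5: 1210 × 0.965 + 3077 × 0.526 = 1168 + 1619 = 2787
Net migration: Band 4 + 267 → 1465; Band 5 − 267 → 2520
Population now: 0–19=837, 20–39=828, 40–59=871, 60–79=1465, 80+=2520
Scenario A total after 4 periods: 6521
Scenario B projection —
After projecting period 1:
Births: 1470 × 0.384 = 564 ; 2050 × 0.424 = 869 ⇒ total 1433
Band 2: 1070 × 0.965 = 1033
Band 3: 1470 × 0.958 = 1408
Band 4: 2050 × 0.953 = 1954
Band 5: 1970 × 0.965 + 2420 × 0.526 = 1901 + 1273 = 3174
Net migration: Band 4 + 267 → 2221; Band 5 − 267 → 2907
Population now: 0–19=1433, 20–39=1033, 40–59=1408, 60–79=2221, 80+=2907
After projecting period 2:
Births: 1033 × 0.384 = 397 ; 1408 × 0.424 = 597 ⇒ total 994
Band 2: 1433 × 0.965 = 1383
Band 3: 1033 × 0.958 = 990
Band 4: 1408 × 0.953 = 1342
Band 5: 2221 × 0.965 + 2907 × 0.526 = 2143 + 1529 = 3672
Net migration: Band 4 + 267 → 1609; Band 5 − 267 → 3405
Population now: 0–19=994, 20–39=1383, 40–59=990, 60–79=1609, 80+=3405
After projecting period 3:
Births: 1383 × 0.384 = 531 ; 990 × 0.424 = 420 ⇒ total 951
Band 2: 994 × 0.965 = 959
Band 3: 1383 × 0.958 = 1325
Band 4: 990 × 0.953 = 943
Band 5: 1609 × 0.965 + 3405 × 0.526 = 1553 + 1791 = 3344
Net migration: Band 4 + 267 → 1210; Band 5 − 267 → 3077
Population now: 0–19=951, 20–39=959, 40–59=1325, 60–79=1210, 80+=3077
After projecting period 4:
Births: 959 × 0.384 = 368 ; 1325 × 0.424 = 562 ⇒ total 930
Band 2: 951 × 0.965 = 918
Band 3: 959 × 0.958 = 919
Band 4: 1325 × 0.953 = 1263
Band 5: 1210 × 0.965 + 3077 × 0.526 = 1168 + 1619 = 2787
Net migration: Band 4 + 267 → 1530; Band 5 − 267 → 2520
Population now: 0–19=930, 20–39=918, 40–59=919, 60–79=1530, 80+=2520
Scenario B total after 4 periods: 6817
Difference B − A = 6817 − 6521 = 296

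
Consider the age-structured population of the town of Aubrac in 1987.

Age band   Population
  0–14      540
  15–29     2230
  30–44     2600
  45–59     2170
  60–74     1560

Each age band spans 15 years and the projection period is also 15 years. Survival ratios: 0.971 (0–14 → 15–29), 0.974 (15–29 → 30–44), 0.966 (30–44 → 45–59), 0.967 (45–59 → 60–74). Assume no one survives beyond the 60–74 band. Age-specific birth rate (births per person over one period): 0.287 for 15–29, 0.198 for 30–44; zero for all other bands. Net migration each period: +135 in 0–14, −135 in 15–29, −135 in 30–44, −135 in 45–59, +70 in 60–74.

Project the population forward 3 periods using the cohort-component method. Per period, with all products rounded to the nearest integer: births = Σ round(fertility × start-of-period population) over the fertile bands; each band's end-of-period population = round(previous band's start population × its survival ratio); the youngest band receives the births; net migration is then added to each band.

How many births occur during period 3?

369

Let band 1 be 0–14 through band 5 = 60–74.
Period 1:
Births: 2230 × 0.287 = 640, 2600 × 0.198 = 515 ⇒ total 1155
Band 2: 540 × 0.971 = 524
Band 3: 2230 × 0.974 = 2172
Band 4: 2600 × 0.966 = 2512
Band 5: 2170 × 0.967 = 2098
Net migration: Band 1 + 135 → 1290; Band 2 − 135 → 389; Band 3 − 135 → 2037; Band 4 − 135 → 2377; Band 5 + 70 → 2168
Giving 1290 / 389 / 2037 / 2377 / 2168.
Period 2:
Births: 389 × 0.287 = 112, 2037 × 0.198 = 403 ⇒ total 515
Band 2: 1290 × 0.971 = 1253
Band 3: 389 × 0.974 = 379
Band 4: 2037 × 0.966 = 1968
Band 5: 2377 × 0.967 = 2299
Net migration: Band 1 + 135 → 650; Band 2 − 135 → 1118; Band 3 − 135 → 244; Band 4 − 135 → 1833; Band 5 + 70 → 2369
Giving 650 / 1118 / 244 / 1833 / 2369.
Period 3:
Births: 1118 × 0.287 = 321, 244 × 0.198 = 48 ⇒ total 369
Band 2: 650 × 0.971 = 631
Band 3: 1118 × 0.974 = 1089
Band 4: 244 × 0.966 = 236
Band 5: 1833 × 0.967 = 1773
Net migration: Band 1 + 135 → 504; Band 2 − 135 → 496; Band 3 − 135 → 954; Band 4 − 135 → 101; Band 5 + 70 → 1843
Giving 504 / 496 / 954 / 101 / 1843.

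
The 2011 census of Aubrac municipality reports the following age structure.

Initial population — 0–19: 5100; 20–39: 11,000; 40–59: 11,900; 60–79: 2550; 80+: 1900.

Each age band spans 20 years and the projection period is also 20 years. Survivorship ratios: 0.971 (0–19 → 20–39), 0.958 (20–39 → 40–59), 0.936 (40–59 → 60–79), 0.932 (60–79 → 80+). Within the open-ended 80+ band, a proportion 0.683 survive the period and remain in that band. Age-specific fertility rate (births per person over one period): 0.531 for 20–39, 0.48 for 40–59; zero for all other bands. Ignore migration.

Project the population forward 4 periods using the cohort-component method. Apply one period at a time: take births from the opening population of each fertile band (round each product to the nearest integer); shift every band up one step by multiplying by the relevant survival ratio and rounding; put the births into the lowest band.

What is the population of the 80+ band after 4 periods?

(Bands numbered youngest = 1 to oldest = 5.)
[period 1]
Births: 11000 * 0.531 = 5841 ; 11900 * 0.48 = 5712 → 11553
Band 2: 5100 * 0.971 = 4952
Band 3: 11000 * 0.958 = 10538
Band 4: 11900 * 0.936 = 11138
Band 5: 2550 * 0.932 + 1900 * 0.683 = 2377 + 1298 = 3675
→ [11553, 4952, 10538, 11138, 3675]
[period 2]
Births: 4952 * 0.531 = 2630 ; 10538 * 0.48 = 5058 → 7688
Band 2: 11553 * 0.971 = 11218
Band 3: 4952 * 0.958 = 4744
Band 4: 10538 * 0.936 = 9864
Band 5: 11138 * 0.932 + 3675 * 0.683 = 10381 + 2510 = 12891
→ [7688, 11218, 4744, 9864, 12891]
[period 3]
Births: 11218 * 0.531 = 5957 ; 4744 * 0.48 = 2277 → 8234
Band 2: 7688 * 0.971 = 7465
Band 3: 11218 * 0.958 = 10747
Band 4: 4744 * 0.936 = 4440
Band 5: 9864 * 0.932 + 12891 * 0.683 = 9193 + 8805 = 17998
→ [8234, 7465, 10747, 4440, 17998]
[period 4]
Births: 7465 * 0.531 = 3964 ; 10747 * 0.48 = 5159 → 9123
Band 2: 8234 * 0.971 = 7995
Band 3: 7465 * 0.958 = 7151
Band 4: 10747 * 0.936 = 10059
Band 5: 4440 * 0.932 + 17998 * 0.683 = 4138 + 12293 = 16431
→ [9123, 7995, 7151, 10059, 16431]

16431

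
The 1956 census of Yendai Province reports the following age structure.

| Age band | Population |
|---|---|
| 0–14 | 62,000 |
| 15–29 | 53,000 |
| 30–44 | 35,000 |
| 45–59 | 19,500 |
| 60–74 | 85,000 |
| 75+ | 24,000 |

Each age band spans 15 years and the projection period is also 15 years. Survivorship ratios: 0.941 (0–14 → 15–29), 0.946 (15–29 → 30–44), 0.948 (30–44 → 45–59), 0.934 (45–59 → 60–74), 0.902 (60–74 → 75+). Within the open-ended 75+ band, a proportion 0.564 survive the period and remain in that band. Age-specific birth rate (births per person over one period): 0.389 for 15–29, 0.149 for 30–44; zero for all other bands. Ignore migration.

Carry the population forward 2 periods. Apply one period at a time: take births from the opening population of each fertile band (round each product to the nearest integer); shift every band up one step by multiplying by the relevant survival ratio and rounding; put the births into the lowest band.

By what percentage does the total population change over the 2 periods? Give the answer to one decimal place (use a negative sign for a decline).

(Bands numbered youngest = 1 to oldest = 6.)
Period 1.
Births: 53000 × 0.389 = 20617  |  35000 × 0.149 = 5215 — total 25832
Band 2: 62000 × 0.941 = 58342
Band 3: 53000 × 0.946 = 50138
Band 4: 35000 × 0.948 = 33180
Band 5: 19500 × 0.934 = 18213
Band 6: 85000 × 0.902 + 24000 × 0.564 = 76670 + 13536 = 90206
Population now: 0–14=25832, 15–29=58342, 30–44=50138, 45–59=33180, 60–74=18213, 75+=90206
Period 2.
Births: 58342 × 0.389 = 22695  |  50138 × 0.149 = 7471 — total 30166
Band 2: 25832 × 0.941 = 24308
Band 3: 58342 × 0.946 = 55192
Band 4: 50138 × 0.948 = 47531
Band 5: 33180 × 0.934 = 30990
Band 6: 18213 × 0.902 + 90206 × 0.564 = 16428 + 50876 = 67304
Population now: 0–14=30166, 15–29=24308, 30–44=55192, 45–59=47531, 60–74=30990, 75+=67304
Total: 278500 → 255491; change = -23009; percentage change = -8.3%

-8.3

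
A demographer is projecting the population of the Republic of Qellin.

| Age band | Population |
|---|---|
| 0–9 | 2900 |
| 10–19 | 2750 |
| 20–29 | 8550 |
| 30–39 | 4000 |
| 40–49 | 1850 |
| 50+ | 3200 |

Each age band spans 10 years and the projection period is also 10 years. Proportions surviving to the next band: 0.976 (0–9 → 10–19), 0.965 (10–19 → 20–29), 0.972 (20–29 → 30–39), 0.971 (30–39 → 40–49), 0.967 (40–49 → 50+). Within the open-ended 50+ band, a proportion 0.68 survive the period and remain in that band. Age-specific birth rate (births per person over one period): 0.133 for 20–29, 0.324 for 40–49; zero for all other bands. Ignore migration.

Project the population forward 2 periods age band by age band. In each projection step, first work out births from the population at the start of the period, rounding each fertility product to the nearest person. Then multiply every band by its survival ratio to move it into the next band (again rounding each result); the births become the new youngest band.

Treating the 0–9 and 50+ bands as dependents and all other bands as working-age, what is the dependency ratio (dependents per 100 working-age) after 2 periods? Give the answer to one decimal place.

Numbering the groups 1..6 from youngest to oldest:
After projecting period 1:
Births: 8550 × 0.133 = 1137, 1850 × 0.324 = 599 ⇒ total 1736
Group 2: 2900 × 0.976 = 2830
Group 3: 2750 × 0.965 = 2654
Group 4: 8550 × 0.972 = 8311
Group 5: 4000 × 0.971 = 3884
Group 6: 1850 × 0.967 + 3200 × 0.68 = 1789 + 2176 = 3965
→ [1736, 2830, 2654, 8311, 3884, 3965]
After projecting period 2:
Births: 2654 × 0.133 = 353, 3884 × 0.324 = 1258 ⇒ total 1611
Group 2: 1736 × 0.976 = 1694
Group 3: 2830 × 0.965 = 2731
Group 4: 2654 × 0.972 = 2580
Group 5: 8311 × 0.971 = 8070
Group 6: 3884 × 0.967 + 3965 × 0.68 = 3756 + 2696 = 6452
→ [1611, 1694, 2731, 2580, 8070, 6452]
Dependents (band 0–9 + band 50+) = 1611 + 6452 = 8063; working-age = 15075; ratio = 8063/15075 × 100 = 53.5

53.5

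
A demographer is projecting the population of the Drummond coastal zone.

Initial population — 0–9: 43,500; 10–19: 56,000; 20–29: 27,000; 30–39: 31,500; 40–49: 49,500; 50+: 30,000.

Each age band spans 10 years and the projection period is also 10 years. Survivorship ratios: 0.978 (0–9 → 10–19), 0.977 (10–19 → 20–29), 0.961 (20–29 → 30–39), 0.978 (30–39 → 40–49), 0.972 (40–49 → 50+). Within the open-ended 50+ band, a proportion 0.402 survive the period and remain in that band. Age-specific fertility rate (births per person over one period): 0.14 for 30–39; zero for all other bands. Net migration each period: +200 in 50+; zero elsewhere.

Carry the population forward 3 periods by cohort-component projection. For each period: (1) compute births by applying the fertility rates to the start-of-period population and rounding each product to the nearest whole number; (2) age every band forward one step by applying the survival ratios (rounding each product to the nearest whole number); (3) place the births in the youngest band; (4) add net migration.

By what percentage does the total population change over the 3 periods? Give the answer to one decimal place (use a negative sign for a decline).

-35.5

Period 1.
Births: 31500 × 0.14 = 4410
10–19: 43500 × 0.978 = 42543
20–29: 56000 × 0.977 = 54712
30–39: 27000 × 0.961 = 25947
40–49: 31500 × 0.978 = 30807
50+: 49500 × 0.972 + 30000 × 0.402 = 48114 + 12060 = 60174
Net migration: 50+ + 200 → 60374
→ [4410, 42543, 54712, 25947, 30807, 60374]
Period 2.
Births: 25947 × 0.14 = 3633
10–19: 4410 × 0.978 = 4313
20–29: 42543 × 0.977 = 41565
30–39: 54712 × 0.961 = 52578
40–49: 25947 × 0.978 = 25376
50+: 30807 × 0.972 + 60374 × 0.402 = 29944 + 24270 = 54214
Net migration: 50+ + 200 → 54414
→ [3633, 4313, 41565, 52578, 25376, 54414]
Period 3.
Births: 52578 × 0.14 = 7361
10–19: 3633 × 0.978 = 3553
20–29: 4313 × 0.977 = 4214
30–39: 41565 × 0.961 = 39944
40–49: 52578 × 0.978 = 51421
50+: 25376 × 0.972 + 54414 × 0.402 = 24665 + 21874 = 46539
Net migration: 50+ + 200 → 46739
→ [7361, 3553, 4214, 39944, 51421, 46739]
Total: 237500 → 153232; change = -84268; percentage change = -35.5%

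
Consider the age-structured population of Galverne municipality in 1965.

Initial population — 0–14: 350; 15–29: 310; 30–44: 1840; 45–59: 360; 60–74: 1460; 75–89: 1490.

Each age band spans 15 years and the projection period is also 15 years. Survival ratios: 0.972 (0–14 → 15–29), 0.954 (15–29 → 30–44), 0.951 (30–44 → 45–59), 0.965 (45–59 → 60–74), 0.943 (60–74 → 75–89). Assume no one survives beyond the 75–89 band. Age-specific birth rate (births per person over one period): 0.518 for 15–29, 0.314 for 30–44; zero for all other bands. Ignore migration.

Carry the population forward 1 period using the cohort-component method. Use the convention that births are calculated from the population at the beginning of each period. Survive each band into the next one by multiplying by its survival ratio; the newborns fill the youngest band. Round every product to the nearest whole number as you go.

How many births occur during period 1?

739

[period 1]
Births: 310 × 0.518 = 161, 1840 × 0.314 = 578 — total 739
15–29: 350 × 0.972 = 340
30–44: 310 × 0.954 = 296
45–59: 1840 × 0.951 = 1750
60–74: 360 × 0.965 = 347
75–89: 1460 × 0.943 = 1377
Giving 739 / 340 / 296 / 1750 / 347 / 1377.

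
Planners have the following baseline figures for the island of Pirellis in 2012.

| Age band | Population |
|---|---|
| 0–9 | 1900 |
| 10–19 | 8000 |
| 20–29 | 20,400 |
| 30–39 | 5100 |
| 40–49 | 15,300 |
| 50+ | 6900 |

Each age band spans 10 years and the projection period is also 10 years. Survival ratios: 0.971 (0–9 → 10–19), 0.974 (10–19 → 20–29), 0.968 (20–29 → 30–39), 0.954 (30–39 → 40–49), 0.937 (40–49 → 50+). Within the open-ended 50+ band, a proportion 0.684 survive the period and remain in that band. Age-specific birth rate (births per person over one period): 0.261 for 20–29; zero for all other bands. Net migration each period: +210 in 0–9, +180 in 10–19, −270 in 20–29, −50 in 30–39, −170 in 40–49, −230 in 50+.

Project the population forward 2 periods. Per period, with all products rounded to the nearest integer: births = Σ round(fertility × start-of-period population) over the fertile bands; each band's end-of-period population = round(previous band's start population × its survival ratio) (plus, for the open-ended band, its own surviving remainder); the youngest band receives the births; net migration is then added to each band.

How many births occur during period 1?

5324

Numbering the bands 1..6 from youngest to oldest:
[period 1]
Births: 20400 × 0.261 = 5324
Band 2: 1900 × 0.971 = 1845
Band 3: 8000 × 0.974 = 7792
Band 4: 20400 × 0.968 = 19747
Band 5: 5100 × 0.954 = 4865
Band 6: 15300 × 0.937 + 6900 × 0.684 = 14336 + 4720 = 19056
Net migration: Band 1 + 210 → 5534; Band 2 + 180 → 2025; Band 3 − 270 → 7522; Band 4 − 50 → 19697; Band 5 − 170 → 4695; Band 6 − 230 → 18826
Population now: 0–9=5534, 10–19=2025, 20–29=7522, 30–39=19697, 40–49=4695, 50+=18826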